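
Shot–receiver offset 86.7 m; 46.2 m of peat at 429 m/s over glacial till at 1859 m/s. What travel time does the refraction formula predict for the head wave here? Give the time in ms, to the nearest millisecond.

256 ms

θ_c = arcsin(V₁/V₂) = arcsin(429/1859) = 13.34°, cos θ_c = 0.9730.
Intercept time tᵢ = 2h cos θ_c / V₁ = 2·46.2·0.9730/429 = 0.20957 s.
t = x/V₂ + tᵢ = 86.7/1859 + 0.20957 = 0.25621 s.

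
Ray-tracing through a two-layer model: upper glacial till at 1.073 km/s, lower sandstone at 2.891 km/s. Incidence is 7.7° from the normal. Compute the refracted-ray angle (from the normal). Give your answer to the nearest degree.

sin θ₁/V₁ = sin θ₂/V₂ ⇒ sin θ₂ = 2.891·sin 7.7°/1.073 = 2.891·0.1340/1.073 = 0.3610.
θ₂ = sin⁻¹(0.3610) = 21.16° (from vertical).

21°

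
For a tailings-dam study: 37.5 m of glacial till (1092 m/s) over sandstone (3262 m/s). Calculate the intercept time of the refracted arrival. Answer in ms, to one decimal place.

64.7 ms

θ_c = arcsin(V₁/V₂) = arcsin(1092/3262) = 19.56°; cos θ_c = 0.9423.
tᵢ = 2h·cos θ_c / V₁ = 2·37.5·0.9423 / 1092 = 0.06472 s.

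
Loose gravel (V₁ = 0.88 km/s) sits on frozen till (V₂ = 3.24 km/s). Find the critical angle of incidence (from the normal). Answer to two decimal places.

15.76°

At critical incidence the refracted ray runs along the interface (θ₂ = 90°), so sin θ_c = V₁/V₂.
θ_c = arcsin(0.88/3.24) = arcsin 0.2716 = 15.76°.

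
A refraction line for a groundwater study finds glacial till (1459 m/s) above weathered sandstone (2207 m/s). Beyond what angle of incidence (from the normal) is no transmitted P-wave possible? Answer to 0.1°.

Critical incidence: sin θ_c = V₁/V₂ = 1459/2207 = 0.6611.
θ_c = arcsin 0.6611 = 41.38°.

41.4°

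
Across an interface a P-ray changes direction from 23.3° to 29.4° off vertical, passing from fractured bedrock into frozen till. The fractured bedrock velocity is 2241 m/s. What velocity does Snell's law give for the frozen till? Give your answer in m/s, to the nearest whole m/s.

2781 m/s

Snell's law: sin 23.3°/V₁ = sin 29.4°/V₂.
V₂ = V₁·sin 29.4°/sin 23.3° = 2241 × 1.2411 = 2781.26 m/s.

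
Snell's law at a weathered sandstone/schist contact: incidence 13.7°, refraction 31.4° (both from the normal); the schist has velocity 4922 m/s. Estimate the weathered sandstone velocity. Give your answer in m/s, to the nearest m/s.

sin 13.7° = 0.2368; sin 31.4° = 0.5210.
V₁ = V₂·(sin θ₁/sin θ₂) = 4922·(0.2368/0.5210) = 2237.42 m/s.

2237 m/s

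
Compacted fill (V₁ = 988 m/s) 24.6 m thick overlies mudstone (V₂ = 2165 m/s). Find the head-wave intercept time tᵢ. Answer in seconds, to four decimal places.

0.0443 s

tᵢ = 2h·√(V₂²−V₁²)/(V₁V₂).
√(V₂²−V₁²) = √(2165²−988²) = 1926.4 m/s.
tᵢ = 2·24.6·1926.4/(988·2165) = 0.04431 s.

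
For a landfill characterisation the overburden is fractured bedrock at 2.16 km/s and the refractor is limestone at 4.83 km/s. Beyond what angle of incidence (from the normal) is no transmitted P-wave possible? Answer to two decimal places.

Critical incidence: sin θ_c = V₁/V₂ = 2.16/4.83 = 0.4472.
θ_c = arcsin 0.4472 = 26.56°.

26.56°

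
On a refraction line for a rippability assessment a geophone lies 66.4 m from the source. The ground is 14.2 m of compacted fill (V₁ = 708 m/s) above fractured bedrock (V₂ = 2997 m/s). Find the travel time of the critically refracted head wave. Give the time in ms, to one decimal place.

61.1 ms

θ_c = arcsin(V₁/V₂) = arcsin(708/2997) = 13.66°, cos θ_c = 0.9717.
Intercept time tᵢ = 2h cos θ_c / V₁ = 2·14.2·0.9717/708 = 0.03898 s.
t = x/V₂ + tᵢ = 66.4/2997 + 0.03898 = 0.06113 s.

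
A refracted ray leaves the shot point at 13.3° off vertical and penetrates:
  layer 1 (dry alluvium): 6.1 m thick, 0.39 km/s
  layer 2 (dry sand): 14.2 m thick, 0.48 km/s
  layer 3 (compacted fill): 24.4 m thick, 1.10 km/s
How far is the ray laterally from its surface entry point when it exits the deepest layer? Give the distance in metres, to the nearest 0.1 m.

26.4 m

Apply Snell's law at each interface; in layer i the horizontal offset is hᵢ·tan θᵢ.
Layer 1: θ = 13.30°; offset = 6.1·tan 13.30° = 1.442 m.
Layer 2: sin θ = 0.48·sin 13.3°/0.39 = 0.2831, θ = 16.45°; offset = 14.2·tan 16.45° = 4.192 m.
Layer 3: sin θ = 1.10·sin 13.3°/0.39 = 0.6489, θ = 40.46°; offset = 24.4·tan 40.46° = 20.807 m.
Total horizontal offset = 26.441 m.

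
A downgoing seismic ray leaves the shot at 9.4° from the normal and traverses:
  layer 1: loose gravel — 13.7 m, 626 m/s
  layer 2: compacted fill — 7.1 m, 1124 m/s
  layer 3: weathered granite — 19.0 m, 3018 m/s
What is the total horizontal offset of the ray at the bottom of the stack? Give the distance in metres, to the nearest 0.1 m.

Apply Snell's law at each interface; in layer i the horizontal offset is hᵢ·tan θᵢ.
Layer 1: θ = 9.40°; offset = 13.7·tan 9.40° = 2.268 m.
Layer 2: sin θ = 1124·sin 9.4°/626 = 0.2933, θ = 17.05°; offset = 7.1·tan 17.05° = 2.178 m.
Layer 3: sin θ = 3018·sin 9.4°/626 = 0.7874, θ = 51.94°; offset = 19.0·tan 51.94° = 24.270 m.
Summing the layer offsets gives 28.716 m.

28.7 m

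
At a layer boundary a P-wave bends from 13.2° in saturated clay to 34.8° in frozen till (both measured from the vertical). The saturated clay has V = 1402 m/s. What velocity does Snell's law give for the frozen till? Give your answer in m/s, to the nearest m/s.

sin 13.2° = 0.2284; sin 34.8° = 0.5707.
V₂ = V₁·(sin θ₂/sin θ₁) = 1402·(0.5707/0.2284) = 3504.00 m/s.

3504 m/s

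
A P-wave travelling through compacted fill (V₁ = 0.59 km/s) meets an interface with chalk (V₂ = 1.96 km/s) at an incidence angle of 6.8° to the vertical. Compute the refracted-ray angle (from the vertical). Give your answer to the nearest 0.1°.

Snell's law: sin θ₂ = (V₂/V₁)·sin θ₁ = (1.96/0.59)·sin 6.8° = 0.3933.
θ₂ = sin⁻¹(0.3933) = 23.16° (from vertical).

23.2°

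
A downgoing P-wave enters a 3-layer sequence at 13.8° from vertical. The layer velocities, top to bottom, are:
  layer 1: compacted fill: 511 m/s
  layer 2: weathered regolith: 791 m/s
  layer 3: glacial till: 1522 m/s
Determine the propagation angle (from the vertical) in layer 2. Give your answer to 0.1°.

Ray parameter p = sin 13.8° / 511 = 4.6680e-04 s/m.
sin θ_2 = p·V_2 = 4.6680e-04 × 791 = 0.3692.
θ_2 = arcsin 0.3692 = 21.67°.

21.7°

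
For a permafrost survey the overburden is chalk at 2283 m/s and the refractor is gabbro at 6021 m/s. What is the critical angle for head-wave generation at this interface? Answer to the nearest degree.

22°

At critical incidence the refracted ray runs along the interface (θ₂ = 90°), so sin θ_c = V₁/V₂.
θ_c = arcsin(2283/6021) = arcsin 0.3792 = 22.28°.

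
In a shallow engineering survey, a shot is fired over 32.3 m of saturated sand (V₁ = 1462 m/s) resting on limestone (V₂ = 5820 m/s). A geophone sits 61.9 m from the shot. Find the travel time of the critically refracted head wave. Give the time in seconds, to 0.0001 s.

θ_c = arcsin(V₁/V₂) = arcsin(1462/5820) = 14.55°, cos θ_c = 0.9679.
Intercept time tᵢ = 2h cos θ_c / V₁ = 2·32.3·0.9679/1462 = 0.04277 s.
t = x/V₂ + tᵢ = 61.9/5820 + 0.04277 = 0.05340 s.

0.0534 s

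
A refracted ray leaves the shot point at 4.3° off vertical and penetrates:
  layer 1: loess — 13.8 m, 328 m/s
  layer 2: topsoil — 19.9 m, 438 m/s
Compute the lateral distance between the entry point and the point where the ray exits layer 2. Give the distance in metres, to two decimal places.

3.04 m

p = sin θ₁/V₁ = sin 4.3°/328 = 2.2859e-04 s/m is conserved through the stack.
Layer 1: θ = 4.30°; offset = 13.8·tan 4.30° = 1.0376 m.
Layer 2: sin θ = p·438 = 0.1001 → θ = 5.75°; offset = 19.9·tan 5.75° = 2.0025 m.
Σ offsets = 3.0402 m.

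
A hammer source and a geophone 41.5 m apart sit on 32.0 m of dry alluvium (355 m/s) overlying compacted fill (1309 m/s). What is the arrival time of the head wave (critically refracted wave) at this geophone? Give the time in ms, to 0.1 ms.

t = x/V₂ + 2h·√(V₂²−V₁²)/(V₁V₂).
√(V₂²−V₁²) = √(1309²−355²) = 1259.9 m/s; delay term = 2·32.0·1259.9/(355·1309) = 0.17353 s.
t = 41.5/1309 + 0.17353 = 0.20523 s.

205.2 ms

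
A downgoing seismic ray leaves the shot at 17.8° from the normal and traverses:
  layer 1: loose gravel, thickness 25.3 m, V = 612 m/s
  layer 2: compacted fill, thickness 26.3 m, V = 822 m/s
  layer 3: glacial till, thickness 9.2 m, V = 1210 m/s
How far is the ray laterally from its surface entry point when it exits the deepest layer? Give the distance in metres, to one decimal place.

Apply Snell's law at each interface; in layer i the horizontal offset is hᵢ·tan θᵢ.
Layer 1: θ = 17.80°; offset = 25.3·tan 17.80° = 8.123 m.
Layer 2: sin θ = 822·sin 17.8°/612 = 0.4106, θ = 24.24°; offset = 26.3·tan 24.24° = 11.843 m.
Layer 3: sin θ = 1210·sin 17.8°/612 = 0.6044, θ = 37.19°; offset = 9.2·tan 37.19° = 6.980 m.
Total horizontal offset = 26.945 m.

26.9 m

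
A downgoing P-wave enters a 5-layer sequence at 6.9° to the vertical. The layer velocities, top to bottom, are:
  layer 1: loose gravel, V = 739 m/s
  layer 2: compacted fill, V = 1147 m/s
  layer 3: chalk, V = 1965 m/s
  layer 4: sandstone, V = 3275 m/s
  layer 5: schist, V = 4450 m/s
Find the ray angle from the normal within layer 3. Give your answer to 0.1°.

Snell's law across each interface conserves sin θ / V, so sin θ_3 = V_3·sin θ₁/V₁.
sin θ_3 = 1965 × sin 6.9° / 739 = 0.3194.
θ_3 = 18.63° from the vertical.

18.6°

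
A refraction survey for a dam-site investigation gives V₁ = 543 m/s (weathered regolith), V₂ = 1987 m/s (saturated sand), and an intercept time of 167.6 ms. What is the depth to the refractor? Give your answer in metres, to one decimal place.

θ_c = arcsin(543/1987) = 15.86°; cos θ_c = 0.9619.
tᵢ = 2h cos θ_c/V₁ ⇒ h = tᵢ·V₁/(2 cos θ_c) = 0.1676·543/(2·0.9619) = 47.30 m.

47.3 m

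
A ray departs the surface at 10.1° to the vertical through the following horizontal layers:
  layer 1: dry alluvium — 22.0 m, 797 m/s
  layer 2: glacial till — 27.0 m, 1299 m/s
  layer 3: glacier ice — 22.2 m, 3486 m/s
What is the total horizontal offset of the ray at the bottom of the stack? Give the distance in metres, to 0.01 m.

Ray parameter p = sin 10.1° / 797 m/s = 2.2003e-04 s/m.
Layer 1: θ = 10.10°; offset = 22.0·tan 10.10° = 3.9188 m.
Layer 2: sin θ = p·1299 = 0.2858 → θ = 16.61°; offset = 27.0·tan 16.61° = 8.0532 m.
Layer 3: sin θ = p·3486 = 0.7670 → θ = 50.09°; offset = 22.2·tan 50.09° = 26.5401 m.
Total horizontal offset = 38.5121 m.

38.51 m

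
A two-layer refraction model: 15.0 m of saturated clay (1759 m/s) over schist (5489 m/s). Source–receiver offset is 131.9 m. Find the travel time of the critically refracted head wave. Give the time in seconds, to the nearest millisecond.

0.040 s

t = x/V₂ + 2h·√(V₂²−V₁²)/(V₁V₂).
√(V₂²−V₁²) = √(5489²−1759²) = 5199.5 m/s; delay term = 2·15.0·5199.5/(1759·5489) = 0.01616 s.
t = 131.9/5489 + 0.01616 = 0.04019 s.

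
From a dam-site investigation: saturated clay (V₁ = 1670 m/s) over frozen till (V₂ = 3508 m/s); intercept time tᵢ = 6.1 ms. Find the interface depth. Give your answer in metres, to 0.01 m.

h = tᵢ·V₁·V₂ / (2·√(V₂²−V₁²)).
√(V₂²−V₁²) = √(3508² − 1670²) = 3085.0 m/s.
h = 0.0061 s × 1670 × 3508 / (2 × 3085.0) = 5.79 m.

5.79 m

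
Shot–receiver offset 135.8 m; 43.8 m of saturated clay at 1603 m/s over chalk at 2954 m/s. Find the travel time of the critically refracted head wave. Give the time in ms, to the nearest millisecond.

θ_c = arcsin(V₁/V₂) = arcsin(1603/2954) = 32.86°, cos θ_c = 0.8400.
Intercept time tᵢ = 2h cos θ_c / V₁ = 2·43.8·0.8400/1603 = 0.04590 s.
t = x/V₂ + tᵢ = 135.8/2954 + 0.04590 = 0.09187 s.

92 ms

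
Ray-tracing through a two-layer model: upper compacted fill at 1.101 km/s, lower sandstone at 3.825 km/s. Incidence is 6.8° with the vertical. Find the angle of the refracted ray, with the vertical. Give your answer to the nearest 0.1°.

sin θ₁/V₁ = sin θ₂/V₂ ⇒ sin θ₂ = 3.825·sin 6.8°/1.101 = 3.825·0.1184/1.101 = 0.4113.
θ₂ = sin⁻¹(0.4113) = 24.29° (from vertical).

24.3°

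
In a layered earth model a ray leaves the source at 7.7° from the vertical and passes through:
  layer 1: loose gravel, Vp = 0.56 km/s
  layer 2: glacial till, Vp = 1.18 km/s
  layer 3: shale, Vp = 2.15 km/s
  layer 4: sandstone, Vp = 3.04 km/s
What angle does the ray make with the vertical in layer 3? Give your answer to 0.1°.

Ray parameter p = sin 7.7° / 0.56 = 2.3926e-01 s/km.
sin θ_3 = p·V_3 = 2.3926e-01 × 2.15 = 0.5144.
θ_3 = arcsin 0.5144 = 30.96°.

31.0°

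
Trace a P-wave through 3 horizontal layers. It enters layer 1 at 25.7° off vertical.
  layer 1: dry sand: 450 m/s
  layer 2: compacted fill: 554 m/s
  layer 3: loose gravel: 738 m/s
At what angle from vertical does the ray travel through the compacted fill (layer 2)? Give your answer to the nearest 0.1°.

32.3°

Ray parameter p = sin 25.7° / 450 = 9.6369e-04 s/m.
sin θ_2 = p·V_2 = 9.6369e-04 × 554 = 0.5339.
θ_2 = 32.27° from the vertical.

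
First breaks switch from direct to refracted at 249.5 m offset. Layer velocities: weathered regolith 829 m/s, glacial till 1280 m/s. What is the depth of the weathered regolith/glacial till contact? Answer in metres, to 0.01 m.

57.69 m

h = (x_cross/2)·√((V₂−V₁)/(V₂+V₁)).
(V₂−V₁)/(V₂+V₁) = (1280−829)/(1280+829) = 0.2138; √ = 0.4624.
h = (249.5/2)·0.4624 = 57.69 m.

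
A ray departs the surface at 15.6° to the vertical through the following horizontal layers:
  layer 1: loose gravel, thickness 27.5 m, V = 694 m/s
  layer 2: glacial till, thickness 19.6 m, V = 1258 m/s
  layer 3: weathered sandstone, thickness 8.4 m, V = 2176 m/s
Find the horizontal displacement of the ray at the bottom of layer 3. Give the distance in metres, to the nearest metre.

Ray parameter p = sin 15.6° / 694 m/s = 3.8749e-04 s/m.
Layer 1: θ = 15.60°; offset = 27.5·tan 15.60° = 7.678 m.
Layer 2: sin θ = p·1258 = 0.4875 → θ = 29.17°; offset = 19.6·tan 29.17° = 10.942 m.
Layer 3: sin θ = p·2176 = 0.8432 → θ = 57.48°; offset = 8.4·tan 57.48° = 13.174 m.
Σ offsets = 31.795 m.

32 m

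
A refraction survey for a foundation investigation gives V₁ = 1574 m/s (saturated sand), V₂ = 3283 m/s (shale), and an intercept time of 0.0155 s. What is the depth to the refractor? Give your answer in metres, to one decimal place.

h = tᵢ·V₁·V₂ / (2·√(V₂²−V₁²)).
√(V₂²−V₁²) = √(3283² − 1574²) = 2881.1 m/s.
h = 0.0155 s × 1574 × 3283 / (2 × 2881.1) = 13.90 m.

13.9 m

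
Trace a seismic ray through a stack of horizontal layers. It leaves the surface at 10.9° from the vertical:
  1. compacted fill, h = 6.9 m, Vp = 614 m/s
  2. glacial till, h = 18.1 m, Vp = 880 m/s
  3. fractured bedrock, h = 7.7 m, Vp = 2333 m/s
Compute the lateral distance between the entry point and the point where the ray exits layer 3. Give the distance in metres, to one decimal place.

Apply Snell's law at each interface; in layer i the horizontal offset is hᵢ·tan θᵢ.
Layer 1: θ = 10.90°; offset = 6.9·tan 10.90° = 1.329 m.
Layer 2: sin θ = 880·sin 10.9°/614 = 0.2710, θ = 15.72°; offset = 18.1·tan 15.72° = 5.096 m.
Layer 3: sin θ = 2333·sin 10.9°/614 = 0.7185, θ = 45.93°; offset = 7.7·tan 45.93° = 7.954 m.
Σ offsets = 14.379 m.

14.4 m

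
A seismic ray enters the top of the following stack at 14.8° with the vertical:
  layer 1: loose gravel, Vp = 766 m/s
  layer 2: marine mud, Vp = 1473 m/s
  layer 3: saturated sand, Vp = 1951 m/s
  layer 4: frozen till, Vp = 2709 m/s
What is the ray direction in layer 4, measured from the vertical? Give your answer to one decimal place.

64.6°

Snell's law across each interface conserves sin θ / V, so sin θ_4 = V_4·sin θ₁/V₁.
sin θ_4 = 2709 × sin 14.8° / 766 = 0.9034.
θ_4 = 64.61° from the vertical.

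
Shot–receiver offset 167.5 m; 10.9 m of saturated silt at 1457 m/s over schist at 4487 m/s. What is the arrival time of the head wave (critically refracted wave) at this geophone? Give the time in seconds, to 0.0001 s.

t = x/V₂ + 2h·√(V₂²−V₁²)/(V₁V₂).
√(V₂²−V₁²) = √(4487²−1457²) = 4243.9 m/s; delay term = 2·10.9·4243.9/(1457·4487) = 0.01415 s.
t = 167.5/4487 + 0.01415 = 0.05148 s.

0.0515 s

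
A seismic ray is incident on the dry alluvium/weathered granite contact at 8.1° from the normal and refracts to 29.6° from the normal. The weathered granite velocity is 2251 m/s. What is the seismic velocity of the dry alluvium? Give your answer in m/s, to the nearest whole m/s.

642 m/s

sin 8.1° = 0.1409; sin 29.6° = 0.4939.
V₁ = V₂·(sin θ₁/sin θ₂) = 2251·(0.1409/0.4939) = 642.12 m/s.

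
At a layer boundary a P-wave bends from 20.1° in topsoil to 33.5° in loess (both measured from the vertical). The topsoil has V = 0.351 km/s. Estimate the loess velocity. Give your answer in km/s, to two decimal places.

0.56 km/s

Snell's law: sin 20.1°/V₁ = sin 33.5°/V₂.
V₂ = V₁·sin 33.5°/sin 20.1° = 0.351 × 1.6061 = 0.56 km/s.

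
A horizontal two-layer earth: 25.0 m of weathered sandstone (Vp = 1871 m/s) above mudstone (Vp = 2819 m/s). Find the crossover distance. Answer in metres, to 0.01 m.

θ_c = arcsin(1871/2819) = 41.58°, so cos θ_c = 0.7480 and tᵢ = 2h cos θ_c/V₁ = 0.0200 s.
At crossover x/V₁ = x/V₂ + tᵢ ⇒ x = tᵢ/(1/V₁ − 1/V₂) = 0.01999/(5.3447e-04 − 3.5474e-04) = 111.21 m.

111.21 m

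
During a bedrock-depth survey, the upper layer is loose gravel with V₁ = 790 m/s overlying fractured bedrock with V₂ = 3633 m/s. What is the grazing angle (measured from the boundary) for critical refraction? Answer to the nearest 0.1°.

77.4°

At critical incidence the refracted ray runs along the interface (θ₂ = 90°), so sin θ_c = V₁/V₂.
θ_c = arcsin(790/3633) = arcsin 0.2175 = 12.56°.
Measured from the interface: 90° − 12.56° = 77.44°.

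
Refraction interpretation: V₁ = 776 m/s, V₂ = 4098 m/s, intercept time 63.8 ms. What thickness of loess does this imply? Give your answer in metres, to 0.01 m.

θ_c = arcsin(776/4098) = 10.92°; cos θ_c = 0.9819.
tᵢ = 2h cos θ_c/V₁ ⇒ h = tᵢ·V₁/(2 cos θ_c) = 0.0638·776/(2·0.9819) = 25.21 m.

25.21 m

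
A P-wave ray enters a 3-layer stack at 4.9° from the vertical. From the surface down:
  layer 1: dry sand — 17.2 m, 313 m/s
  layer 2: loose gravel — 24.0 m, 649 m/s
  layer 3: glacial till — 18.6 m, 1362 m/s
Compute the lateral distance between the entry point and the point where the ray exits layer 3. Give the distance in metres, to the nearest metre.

13 m

p = sin θ₁/V₁ = sin 4.9°/313 = 2.7290e-04 s/m is conserved through the stack.
Layer 1: θ = 4.90°; offset = 17.2·tan 4.90° = 1.475 m.
Layer 2: sin θ = p·649 = 0.1771 → θ = 10.20°; offset = 24.0·tan 10.20° = 4.319 m.
Layer 3: sin θ = p·1362 = 0.3717 → θ = 21.82°; offset = 18.6·tan 21.82° = 7.447 m.
Σ offsets = 13.240 m.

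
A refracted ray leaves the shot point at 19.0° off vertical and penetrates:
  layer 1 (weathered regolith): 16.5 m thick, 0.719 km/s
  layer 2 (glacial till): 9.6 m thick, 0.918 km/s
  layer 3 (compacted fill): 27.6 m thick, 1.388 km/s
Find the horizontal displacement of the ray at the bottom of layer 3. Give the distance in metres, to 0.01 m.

32.37 m

Apply Snell's law at each interface; in layer i the horizontal offset is hᵢ·tan θᵢ.
Layer 1: θ = 19.00°; offset = 16.5·tan 19.00° = 5.6814 m.
Layer 2: sin θ = 0.918·sin 19.0°/0.719 = 0.4157, θ = 24.56°; offset = 9.6·tan 24.56° = 4.3875 m.
Layer 3: sin θ = 1.388·sin 19.0°/0.719 = 0.6285, θ = 38.94°; offset = 27.6·tan 38.94° = 22.3016 m.
Total horizontal offset = 32.3705 m.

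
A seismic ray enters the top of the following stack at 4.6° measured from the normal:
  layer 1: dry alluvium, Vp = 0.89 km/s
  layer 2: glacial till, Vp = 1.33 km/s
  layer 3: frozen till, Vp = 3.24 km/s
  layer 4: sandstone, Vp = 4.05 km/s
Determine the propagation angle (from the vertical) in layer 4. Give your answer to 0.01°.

Ray parameter p = sin 4.6° / 0.89 = 9.0111e-02 s/km.
sin θ_4 = p·V_4 = 9.0111e-02 × 4.05 = 0.3650.
θ_4 = arcsin 0.3650 = 21.40°.

21.40°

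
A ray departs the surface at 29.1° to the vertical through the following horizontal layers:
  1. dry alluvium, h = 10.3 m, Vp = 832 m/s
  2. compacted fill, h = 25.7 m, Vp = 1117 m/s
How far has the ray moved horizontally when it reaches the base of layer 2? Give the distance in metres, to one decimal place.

Apply Snell's law at each interface; in layer i the horizontal offset is hᵢ·tan θᵢ.
Layer 1: θ = 29.10°; offset = 10.3·tan 29.10° = 5.733 m.
Layer 2: sin θ = 1117·sin 29.1°/832 = 0.6529, θ = 40.76°; offset = 25.7·tan 40.76° = 22.155 m.
Total horizontal offset = 27.887 m.

27.9 m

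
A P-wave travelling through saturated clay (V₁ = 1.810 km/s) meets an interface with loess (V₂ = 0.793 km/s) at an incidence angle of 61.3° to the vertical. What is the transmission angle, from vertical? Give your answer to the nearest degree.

23°

sin θ₁/V₁ = sin θ₂/V₂ ⇒ sin θ₂ = 0.793·sin 61.3°/1.810 = 0.793·0.8771/1.810 = 0.3843.
θ₂ = sin⁻¹(0.3843) = 22.60° (from vertical).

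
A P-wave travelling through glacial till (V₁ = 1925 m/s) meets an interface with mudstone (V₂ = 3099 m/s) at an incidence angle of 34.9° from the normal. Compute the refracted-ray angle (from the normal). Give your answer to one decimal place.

sin θ₁/V₁ = sin θ₂/V₂ ⇒ sin θ₂ = 3099·sin 34.9°/1925 = 3099·0.5721/1925 = 0.9211.
θ₂ = sin⁻¹(0.9211) = 67.08° (from vertical).

67.1°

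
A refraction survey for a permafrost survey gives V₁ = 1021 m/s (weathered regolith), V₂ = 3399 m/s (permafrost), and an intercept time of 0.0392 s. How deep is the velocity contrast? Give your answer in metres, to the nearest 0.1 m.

21.0 m

θ_c = arcsin(1021/3399) = 17.48°; cos θ_c = 0.9538.
tᵢ = 2h cos θ_c/V₁ ⇒ h = tᵢ·V₁/(2 cos θ_c) = 0.0392·1021/(2·0.9538) = 20.98 m.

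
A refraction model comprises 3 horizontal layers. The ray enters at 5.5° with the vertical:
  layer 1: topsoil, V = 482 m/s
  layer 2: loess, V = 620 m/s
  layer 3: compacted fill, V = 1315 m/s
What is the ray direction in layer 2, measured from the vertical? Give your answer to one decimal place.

Ray parameter p = sin 5.5° / 482 = 1.9885e-04 s/m.
sin θ_2 = p·V_2 = 1.9885e-04 × 620 = 0.1233.
θ_2 = arcsin 0.1233 = 7.08°.

7.1°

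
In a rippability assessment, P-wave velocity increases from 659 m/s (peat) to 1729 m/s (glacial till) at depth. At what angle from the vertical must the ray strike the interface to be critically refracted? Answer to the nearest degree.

Critical incidence: sin θ_c = V₁/V₂ = 659/1729 = 0.3811.
θ_c = arcsin 0.3811 = 22.40°.

22°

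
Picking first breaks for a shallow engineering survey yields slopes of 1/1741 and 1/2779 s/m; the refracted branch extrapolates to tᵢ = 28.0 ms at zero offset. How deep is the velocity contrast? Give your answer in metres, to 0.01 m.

h = tᵢ·V₁·V₂ / (2·√(V₂²−V₁²)).
√(V₂²−V₁²) = √(2779² − 1741²) = 2166.0 m/s.
h = 0.028 s × 1741 × 2779 / (2 × 2166.0) = 31.27 m.

31.27 m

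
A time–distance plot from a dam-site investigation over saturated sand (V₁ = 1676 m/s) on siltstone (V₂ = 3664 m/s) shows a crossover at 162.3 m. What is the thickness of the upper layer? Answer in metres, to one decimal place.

49.5 m

h = (x_cross/2)·√((V₂−V₁)/(V₂+V₁)).
(V₂−V₁)/(V₂+V₁) = (3664−1676)/(3664+1676) = 0.3723; √ = 0.6102.
h = (162.3/2)·0.6102 = 49.51 m.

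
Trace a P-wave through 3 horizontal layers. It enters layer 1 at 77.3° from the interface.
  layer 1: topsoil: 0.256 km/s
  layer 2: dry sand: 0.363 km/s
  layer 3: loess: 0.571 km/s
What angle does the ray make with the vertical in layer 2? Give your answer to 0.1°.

18.2°

From the normal: θ₁ = 90° − 77.3° = 12.7°.
Snell's law across each interface conserves sin θ / V, so sin θ_2 = V_2·sin θ₁/V₁.
sin θ_2 = 0.363 × sin 12.7° / 0.256 = 0.3117.
θ_2 = arcsin 0.3117 = 18.16°.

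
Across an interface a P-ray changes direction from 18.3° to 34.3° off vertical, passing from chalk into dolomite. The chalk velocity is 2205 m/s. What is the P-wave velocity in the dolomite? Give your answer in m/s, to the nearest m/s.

3957 m/s

Snell's law: sin 18.3°/V₁ = sin 34.3°/V₂.
V₂ = V₁·sin 34.3°/sin 18.3° = 2205 × 1.7947 = 3957.34 m/s.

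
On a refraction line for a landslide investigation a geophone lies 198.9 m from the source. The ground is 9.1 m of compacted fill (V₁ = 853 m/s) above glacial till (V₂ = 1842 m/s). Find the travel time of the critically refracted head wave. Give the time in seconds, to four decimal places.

0.1269 s

t = x/V₂ + 2h·√(V₂²−V₁²)/(V₁V₂).
√(V₂²−V₁²) = √(1842²−853²) = 1632.6 m/s; delay term = 2·9.1·1632.6/(853·1842) = 0.01891 s.
t = 198.9/1842 + 0.01891 = 0.12689 s.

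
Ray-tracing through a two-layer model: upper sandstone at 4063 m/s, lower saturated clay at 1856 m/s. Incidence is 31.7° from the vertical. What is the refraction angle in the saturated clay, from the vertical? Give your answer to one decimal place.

13.9°

sin θ₁/V₁ = sin θ₂/V₂ ⇒ sin θ₂ = 1856·sin 31.7°/4063 = 1856·0.5255/4063 = 0.2400.
θ₂ = sin⁻¹(0.2400) = 13.89° (from vertical).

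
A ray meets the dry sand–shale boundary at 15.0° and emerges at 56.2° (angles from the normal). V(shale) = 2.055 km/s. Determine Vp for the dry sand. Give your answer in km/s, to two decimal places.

0.64 km/s

sin 15.0° = 0.2588; sin 56.2° = 0.8310.
V₁ = V₂·(sin θ₁/sin θ₂) = 2.055·(0.2588/0.8310) = 0.64 km/s.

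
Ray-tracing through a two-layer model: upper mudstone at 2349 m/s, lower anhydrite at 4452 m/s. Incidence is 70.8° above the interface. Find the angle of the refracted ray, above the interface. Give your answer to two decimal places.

Convert to the normal: θ₁ = 90° − 70.8° = 19.2°.
sin θ₁/V₁ = sin θ₂/V₂ ⇒ sin θ₂ = 4452·sin 19.2°/2349 = 4452·0.3289/2349 = 0.6233.
θ₂ = sin⁻¹(0.6233) = 38.56° (from vertical).
From the interface: 90° − 38.56° = 51.44°.

51.44°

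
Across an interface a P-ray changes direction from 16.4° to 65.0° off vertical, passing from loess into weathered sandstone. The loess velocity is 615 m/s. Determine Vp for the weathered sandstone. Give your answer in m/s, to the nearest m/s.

sin 16.4° = 0.2823; sin 65.0° = 0.9063.
V₂ = V₁·(sin θ₂/sin θ₁) = 615·(0.9063/0.2823) = 1974.13 m/s.

1974 m/s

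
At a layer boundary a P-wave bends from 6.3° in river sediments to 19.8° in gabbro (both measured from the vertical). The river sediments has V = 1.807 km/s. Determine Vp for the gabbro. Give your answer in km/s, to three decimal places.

sin 6.3° = 0.1097; sin 19.8° = 0.3387.
V₂ = V₁·(sin θ₂/sin θ₁) = 1.807·(0.3387/0.1097) = 5.578 km/s.

5.578 km/s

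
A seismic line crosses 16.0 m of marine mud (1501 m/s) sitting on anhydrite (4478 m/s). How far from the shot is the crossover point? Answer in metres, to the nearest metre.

x_cross = 2h·√((V₂+V₁)/(V₂−V₁)).
(V₂+V₁)/(V₂−V₁) = (4478+1501)/(4478−1501) = 2.0084; √ = 1.4172.
x_cross = 2·16.0·1.4172 = 45.35 m.

45 m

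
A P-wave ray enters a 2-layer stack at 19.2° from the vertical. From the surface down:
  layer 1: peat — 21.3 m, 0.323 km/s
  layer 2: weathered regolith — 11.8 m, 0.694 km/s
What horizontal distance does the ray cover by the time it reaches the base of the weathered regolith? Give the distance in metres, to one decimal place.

19.2 m

Ray parameter p = sin 19.2° / 0.323 km/s = 1.0182e+00 s/km.
Layer 1: θ = 19.20°; offset = 21.3·tan 19.20° = 7.417 m.
Layer 2: sin θ = p·0.694 = 0.7066 → θ = 44.96°; offset = 11.8·tan 44.96° = 11.783 m.
Σ offsets = 19.201 m.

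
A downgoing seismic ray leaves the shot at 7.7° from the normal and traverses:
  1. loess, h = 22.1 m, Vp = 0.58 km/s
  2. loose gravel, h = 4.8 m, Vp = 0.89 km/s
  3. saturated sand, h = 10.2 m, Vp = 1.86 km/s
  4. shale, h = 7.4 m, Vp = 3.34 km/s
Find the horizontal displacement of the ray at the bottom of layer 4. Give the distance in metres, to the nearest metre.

p = sin θ₁/V₁ = sin 7.7°/0.58 = 2.3101e-01 s/km is conserved through the stack.
Layer 1: θ = 7.70°; offset = 22.1·tan 7.70° = 2.988 m.
Layer 2: sin θ = p·0.89 = 0.2056 → θ = 11.86°; offset = 4.8·tan 11.86° = 1.008 m.
Layer 3: sin θ = p·1.86 = 0.4297 → θ = 25.45°; offset = 10.2·tan 25.45° = 4.854 m.
Layer 4: sin θ = p·3.34 = 0.7716 → θ = 50.50°; offset = 7.4·tan 50.50° = 8.976 m.
Summing the layer offsets gives 17.826 m.

18 m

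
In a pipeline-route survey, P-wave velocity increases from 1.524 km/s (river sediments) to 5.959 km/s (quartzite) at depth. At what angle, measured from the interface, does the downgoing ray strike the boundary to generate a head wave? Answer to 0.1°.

75.2°

Critical incidence: sin θ_c = V₁/V₂ = 1.524/5.959 = 0.2557.
θ_c = arcsin 0.2557 = 14.82°.
Measured from the interface: 90° − 14.82° = 75.18°.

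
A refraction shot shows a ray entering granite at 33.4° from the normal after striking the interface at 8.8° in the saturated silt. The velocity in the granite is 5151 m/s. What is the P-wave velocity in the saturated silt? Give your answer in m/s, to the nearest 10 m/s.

Snell's law: sin 8.8°/V₁ = sin 33.4°/V₂.
V₁ = V₂·sin 8.8°/sin 33.4° = 5151 × 0.2779 = 1431.53 m/s.

1430 m/s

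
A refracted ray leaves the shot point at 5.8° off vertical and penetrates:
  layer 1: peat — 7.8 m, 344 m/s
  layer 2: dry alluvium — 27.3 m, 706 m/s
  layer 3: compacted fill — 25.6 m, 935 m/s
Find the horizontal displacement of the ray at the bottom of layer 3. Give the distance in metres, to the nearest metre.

Apply Snell's law at each interface; in layer i the horizontal offset is hᵢ·tan θᵢ.
Layer 1: θ = 5.80°; offset = 7.8·tan 5.80° = 0.792 m.
Layer 2: sin θ = 706·sin 5.8°/344 = 0.2074, θ = 11.97°; offset = 27.3·tan 11.97° = 5.788 m.
Layer 3: sin θ = 935·sin 5.8°/344 = 0.2747, θ = 15.94°; offset = 25.6·tan 15.94° = 7.313 m.
Total horizontal offset = 13.893 m.

14 m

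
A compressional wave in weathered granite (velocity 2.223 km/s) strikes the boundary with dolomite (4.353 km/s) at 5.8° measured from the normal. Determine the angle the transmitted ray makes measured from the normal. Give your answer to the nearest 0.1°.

sin θ₁/V₁ = sin θ₂/V₂ ⇒ sin θ₂ = 4.353·sin 5.8°/2.223 = 4.353·0.1011/2.223 = 0.1979.
θ₂ = sin⁻¹(0.1979) = 11.41° (from vertical).

11.4°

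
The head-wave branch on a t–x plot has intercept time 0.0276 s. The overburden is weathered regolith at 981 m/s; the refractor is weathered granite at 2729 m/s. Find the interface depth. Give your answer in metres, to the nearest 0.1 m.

14.5 m

h = tᵢ·V₁·V₂ / (2·√(V₂²−V₁²)).
√(V₂²−V₁²) = √(2729² − 981²) = 2546.6 m/s.
h = 0.0276 s × 981 × 2729 / (2 × 2546.6) = 14.51 m.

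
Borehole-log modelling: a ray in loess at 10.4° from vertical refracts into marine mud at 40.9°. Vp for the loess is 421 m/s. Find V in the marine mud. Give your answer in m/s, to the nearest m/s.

Snell's law: sin 10.4°/V₁ = sin 40.9°/V₂.
V₂ = V₁·sin 40.9°/sin 10.4° = 421 × 3.6270 = 1526.96 m/s.

1527 m/s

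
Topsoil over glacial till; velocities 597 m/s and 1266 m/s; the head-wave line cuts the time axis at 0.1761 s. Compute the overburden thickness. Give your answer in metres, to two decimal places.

h = tᵢ·V₁·V₂ / (2·√(V₂²−V₁²)).
√(V₂²−V₁²) = √(1266² − 597²) = 1116.4 m/s.
h = 0.1761 s × 597 × 1266 / (2 × 1116.4) = 59.61 m.

59.61 m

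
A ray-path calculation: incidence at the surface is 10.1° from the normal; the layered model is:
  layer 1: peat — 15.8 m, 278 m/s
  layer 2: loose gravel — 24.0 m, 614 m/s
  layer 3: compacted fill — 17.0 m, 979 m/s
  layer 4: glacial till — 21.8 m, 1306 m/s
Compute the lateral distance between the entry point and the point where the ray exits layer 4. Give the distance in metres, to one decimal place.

Apply Snell's law at each interface; in layer i the horizontal offset is hᵢ·tan θᵢ.
Layer 1: θ = 10.10°; offset = 15.8·tan 10.10° = 2.814 m.
Layer 2: sin θ = 614·sin 10.1°/278 = 0.3873, θ = 22.79°; offset = 24.0·tan 22.79° = 10.083 m.
Layer 3: sin θ = 979·sin 10.1°/278 = 0.6176, θ = 38.14°; offset = 17.0·tan 38.14° = 13.348 m.
Layer 4: sin θ = 1306·sin 10.1°/278 = 0.8238, θ = 55.47°; offset = 21.8·tan 55.47° = 31.686 m.
Summing the layer offsets gives 57.931 m.

57.9 m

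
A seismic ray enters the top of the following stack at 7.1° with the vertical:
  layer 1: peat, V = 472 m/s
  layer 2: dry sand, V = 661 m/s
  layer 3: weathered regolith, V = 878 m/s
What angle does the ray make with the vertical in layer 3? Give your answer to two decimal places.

Ray parameter p = sin 7.1° / 472 = 2.6187e-04 s/m.
sin θ_3 = p·V_3 = 2.6187e-04 × 878 = 0.2299.
θ_3 = 13.29° from the vertical.

13.29°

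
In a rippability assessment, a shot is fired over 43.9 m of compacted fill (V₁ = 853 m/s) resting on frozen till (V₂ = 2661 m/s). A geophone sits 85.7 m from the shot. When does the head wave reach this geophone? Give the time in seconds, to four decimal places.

0.1297 s

θ_c = arcsin(V₁/V₂) = arcsin(853/2661) = 18.70°, cos θ_c = 0.9472.
Intercept time tᵢ = 2h cos θ_c / V₁ = 2·43.9·0.9472/853 = 0.09750 s.
t = x/V₂ + tᵢ = 85.7/2661 + 0.09750 = 0.12971 s.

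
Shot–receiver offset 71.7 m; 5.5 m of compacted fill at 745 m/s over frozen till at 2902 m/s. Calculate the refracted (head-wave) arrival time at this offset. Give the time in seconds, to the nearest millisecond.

0.039 s

t = x/V₂ + 2h·√(V₂²−V₁²)/(V₁V₂).
√(V₂²−V₁²) = √(2902²−745²) = 2804.7 m/s; delay term = 2·5.5·2804.7/(745·2902) = 0.01427 s.
t = 71.7/2902 + 0.01427 = 0.03898 s.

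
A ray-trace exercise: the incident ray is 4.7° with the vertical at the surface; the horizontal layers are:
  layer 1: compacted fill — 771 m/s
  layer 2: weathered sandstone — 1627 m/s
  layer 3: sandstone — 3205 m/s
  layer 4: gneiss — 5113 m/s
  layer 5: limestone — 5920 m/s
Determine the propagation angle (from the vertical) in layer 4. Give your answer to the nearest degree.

33°

Snell's law across each interface conserves sin θ / V, so sin θ_4 = V_4·sin θ₁/V₁.
sin θ_4 = 5113 × sin 4.7° / 771 = 0.5434.
θ_4 = arcsin 0.5434 = 32.91°.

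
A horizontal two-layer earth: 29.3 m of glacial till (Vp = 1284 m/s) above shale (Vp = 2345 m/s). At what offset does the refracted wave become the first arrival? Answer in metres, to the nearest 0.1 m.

x_cross = 2h·√((V₂+V₁)/(V₂−V₁)).
(V₂+V₁)/(V₂−V₁) = (2345+1284)/(2345−1284) = 3.4204; √ = 1.8494.
x_cross = 2·29.3·1.8494 = 108.38 m.

108.4 m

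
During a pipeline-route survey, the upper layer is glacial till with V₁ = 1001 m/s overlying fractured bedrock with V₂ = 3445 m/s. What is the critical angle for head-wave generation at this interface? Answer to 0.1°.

16.9°

Critical incidence: sin θ_c = V₁/V₂ = 1001/3445 = 0.2906.
θ_c = arcsin 0.2906 = 16.89°.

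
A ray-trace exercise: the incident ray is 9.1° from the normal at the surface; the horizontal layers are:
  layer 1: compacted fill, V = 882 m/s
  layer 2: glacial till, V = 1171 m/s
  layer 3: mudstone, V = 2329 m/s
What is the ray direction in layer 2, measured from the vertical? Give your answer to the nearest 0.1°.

Ray parameter p = sin 9.1° / 882 = 1.7932e-04 s/m.
sin θ_2 = p·V_2 = 1.7932e-04 × 1171 = 0.2100.
θ_2 = 12.12° from the vertical.

12.1°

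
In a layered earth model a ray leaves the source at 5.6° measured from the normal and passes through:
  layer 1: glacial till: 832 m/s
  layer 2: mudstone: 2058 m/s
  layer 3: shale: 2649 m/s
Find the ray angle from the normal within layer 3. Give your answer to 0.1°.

18.1°

Ray parameter p = sin 5.6° / 832 = 1.1729e-04 s/m.
sin θ_3 = p·V_3 = 1.1729e-04 × 2649 = 0.3107.
θ_3 = arcsin 0.3107 = 18.10°.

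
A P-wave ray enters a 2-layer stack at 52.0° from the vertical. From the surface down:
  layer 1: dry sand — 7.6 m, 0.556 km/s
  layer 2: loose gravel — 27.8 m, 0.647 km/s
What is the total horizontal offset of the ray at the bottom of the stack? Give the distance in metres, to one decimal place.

73.6 m

Apply Snell's law at each interface; in layer i the horizontal offset is hᵢ·tan θᵢ.
Layer 1: θ = 52.00°; offset = 7.6·tan 52.00° = 9.728 m.
Layer 2: sin θ = 0.647·sin 52.0°/0.556 = 0.9170, θ = 66.49°; offset = 27.8·tan 66.49° = 63.902 m.
Summing the layer offsets gives 73.630 m.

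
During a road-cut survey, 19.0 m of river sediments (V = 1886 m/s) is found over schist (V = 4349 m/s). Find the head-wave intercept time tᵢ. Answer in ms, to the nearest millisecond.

θ_c = arcsin(V₁/V₂) = arcsin(1886/4349) = 25.70°; cos θ_c = 0.9011.
tᵢ = 2h·cos θ_c / V₁ = 2·19.0·0.9011 / 1886 = 0.01816 s.

18 ms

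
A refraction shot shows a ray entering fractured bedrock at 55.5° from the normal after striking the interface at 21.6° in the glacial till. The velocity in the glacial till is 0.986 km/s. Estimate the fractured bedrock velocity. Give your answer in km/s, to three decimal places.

2.207 km/s

sin 21.6° = 0.3681; sin 55.5° = 0.8241.
V₂ = V₁·(sin θ₂/sin θ₁) = 0.986·(0.8241/0.3681) = 2.207 km/s.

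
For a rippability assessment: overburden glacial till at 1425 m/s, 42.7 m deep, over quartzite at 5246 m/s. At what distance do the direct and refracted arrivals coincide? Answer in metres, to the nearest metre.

113 m

θ_c = arcsin(1425/5246) = 15.76°, so cos θ_c = 0.9624 and tᵢ = 2h cos θ_c/V₁ = 0.0577 s.
At crossover x/V₁ = x/V₂ + tᵢ ⇒ x = tᵢ/(1/V₁ − 1/V₂) = 0.05768/(7.0175e-04 − 1.9062e-04) = 112.84 m.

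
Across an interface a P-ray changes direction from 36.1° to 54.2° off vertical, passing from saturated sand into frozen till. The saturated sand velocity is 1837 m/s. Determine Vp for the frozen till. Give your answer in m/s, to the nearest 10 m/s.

sin 36.1° = 0.5892; sin 54.2° = 0.8111.
V₂ = V₁·(sin θ₂/sin θ₁) = 1837·(0.8111/0.5892) = 2528.74 m/s.

2530 m/s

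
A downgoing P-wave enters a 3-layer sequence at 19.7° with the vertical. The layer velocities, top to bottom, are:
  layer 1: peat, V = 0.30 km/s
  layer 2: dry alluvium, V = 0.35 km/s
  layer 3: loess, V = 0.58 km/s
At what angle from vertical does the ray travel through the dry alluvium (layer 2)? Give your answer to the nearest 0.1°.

Snell's law across each interface conserves sin θ / V, so sin θ_2 = V_2·sin θ₁/V₁.
sin θ_2 = 0.35 × sin 19.7° / 0.30 = 0.3933.
θ_2 = arcsin 0.3933 = 23.16°.

23.2°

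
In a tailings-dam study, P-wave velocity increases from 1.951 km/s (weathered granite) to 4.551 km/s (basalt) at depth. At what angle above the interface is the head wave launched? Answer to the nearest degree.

65°

Critical incidence: sin θ_c = V₁/V₂ = 1.951/4.551 = 0.4287.
θ_c = arcsin 0.4287 = 25.38°.
Measured from the interface: 90° − 25.38° = 64.62°.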